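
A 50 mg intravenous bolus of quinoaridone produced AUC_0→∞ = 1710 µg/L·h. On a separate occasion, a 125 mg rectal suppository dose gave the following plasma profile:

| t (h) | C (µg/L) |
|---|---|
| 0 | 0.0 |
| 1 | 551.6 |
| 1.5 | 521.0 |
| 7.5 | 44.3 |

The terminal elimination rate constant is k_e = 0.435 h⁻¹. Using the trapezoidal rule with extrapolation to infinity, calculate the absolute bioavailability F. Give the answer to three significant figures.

F = 0.548

Trapezoidal AUC_0→7.5 (rectal suppository):
  [0→1]: (0.0+551.6)/2 × 1 = 275.8
  [1→1.5]: (551.6+521.0)/2 × 0.5 = 268.15
  [1.5→7.5]: (521.0+44.3)/2 × 6 = 1695.9
  Sum = 2239.85 µg/L·h
Tail: C_last/k_e = 44.3/0.435 = 101.839
AUC_0→∞ (rectal suppository) = 2239.85 + 101.839 = 2341.689 µg/L·h
F = (AUC_ev/D_ev)/(AUC_iv/D_iv) = (2341.689/125)/(1710/50) = 18.733512/34.2 = 0.5478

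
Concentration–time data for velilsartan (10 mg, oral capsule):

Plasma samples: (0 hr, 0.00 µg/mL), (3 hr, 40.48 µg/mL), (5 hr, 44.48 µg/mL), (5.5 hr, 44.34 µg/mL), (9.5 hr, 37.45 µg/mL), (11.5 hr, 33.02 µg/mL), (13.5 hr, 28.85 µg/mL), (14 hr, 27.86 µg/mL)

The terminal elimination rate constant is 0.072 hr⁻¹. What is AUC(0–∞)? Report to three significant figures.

Trapezoidal AUC_0→14:
  [0→3]: (0.00+40.48)/2 × 3 = 60.72
  [3→5]: (40.48+44.48)/2 × 2 = 84.96
  [5→5.5]: (44.48+44.34)/2 × 0.5 = 22.205
  [5.5→9.5]: (44.34+37.45)/2 × 4 = 163.58
  [9.5→11.5]: (37.45+33.02)/2 × 2 = 70.47
  [11.5→13.5]: (33.02+28.85)/2 × 2 = 61.87
  [13.5→14]: (28.85+27.86)/2 × 0.5 = 14.1775
  Sum = 477.9825 µg/mL·hr
Extrapolated tail: C_last / k_e = 27.86 / 0.072 = 386.944
AUC_0→∞ = 477.9825 + 386.944 = 864.9265 µg/mL·hr

AUC = 865 µg/mL·hr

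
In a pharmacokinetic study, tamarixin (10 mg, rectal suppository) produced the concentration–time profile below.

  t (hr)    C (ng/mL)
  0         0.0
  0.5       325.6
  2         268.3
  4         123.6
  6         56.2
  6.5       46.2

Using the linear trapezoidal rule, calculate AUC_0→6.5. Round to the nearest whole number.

AUC = 1124 ng/mL·hr

Trapezoidal AUC_0→6.5:
  [0→0.5]: (0.0+325.6)/2 × 0.5 = 81.4
  [0.5→2]: (325.6+268.3)/2 × 1.5 = 445.425
  [2→4]: (268.3+123.6)/2 × 2 = 391.9
  [4→6]: (123.6+56.2)/2 × 2 = 179.8
  [6→6.5]: (56.2+46.2)/2 × 0.5 = 25.6
  Sum = 1124.125 ng/mL·hr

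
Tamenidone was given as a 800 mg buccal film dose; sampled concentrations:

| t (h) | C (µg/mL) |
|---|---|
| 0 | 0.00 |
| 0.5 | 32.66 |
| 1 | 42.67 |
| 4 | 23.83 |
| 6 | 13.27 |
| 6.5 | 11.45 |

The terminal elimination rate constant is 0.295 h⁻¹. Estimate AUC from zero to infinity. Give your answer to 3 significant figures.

Trapezoidal AUC_0→6.5:
  [0→0.5]: (0.00+32.66)/2 × 0.5 = 8.165
  [0.5→1]: (32.66+42.67)/2 × 0.5 = 18.8325
  [1→4]: (42.67+23.83)/2 × 3 = 99.75
  [4→6]: (23.83+13.27)/2 × 2 = 37.1
  [6→6.5]: (13.27+11.45)/2 × 0.5 = 6.18
  Sum = 170.0275 µg/mL·h
Extrapolated tail: C_last / k_e = 11.45 / 0.295 = 38.814
AUC_0→∞ = 170.0275 + 38.814 = 208.8415 µg/mL·h

AUC = 209 µg/mL·h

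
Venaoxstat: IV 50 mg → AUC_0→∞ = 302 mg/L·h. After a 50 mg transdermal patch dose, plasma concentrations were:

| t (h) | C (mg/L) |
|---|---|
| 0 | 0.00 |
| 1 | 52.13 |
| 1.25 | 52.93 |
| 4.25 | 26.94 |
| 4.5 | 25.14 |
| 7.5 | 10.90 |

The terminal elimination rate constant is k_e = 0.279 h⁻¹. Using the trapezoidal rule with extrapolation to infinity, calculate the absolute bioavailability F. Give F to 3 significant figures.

F = 0.856

Trapezoidal AUC_0→7.5 (transdermal patch):
  [0→1]: (0.00+52.13)/2 × 1 = 26.065
  [1→1.25]: (52.13+52.93)/2 × 0.25 = 13.1325
  [1.25→4.25]: (52.93+26.94)/2 × 3 = 119.805
  [4.25→4.5]: (26.94+25.14)/2 × 0.25 = 6.51
  [4.5→7.5]: (25.14+10.90)/2 × 3 = 54.06
  Sum = 219.5725 mg/L·h
Tail: C_last/k_e = 10.90/0.279 = 39.068
AUC_0→∞ (transdermal patch) = 219.5725 + 39.068 = 258.6405 mg/L·h
F = (AUC_ev/D_ev)/(AUC_iv/D_iv) = (258.6405/50)/(302/50) = 5.17281/6.04 = 0.8564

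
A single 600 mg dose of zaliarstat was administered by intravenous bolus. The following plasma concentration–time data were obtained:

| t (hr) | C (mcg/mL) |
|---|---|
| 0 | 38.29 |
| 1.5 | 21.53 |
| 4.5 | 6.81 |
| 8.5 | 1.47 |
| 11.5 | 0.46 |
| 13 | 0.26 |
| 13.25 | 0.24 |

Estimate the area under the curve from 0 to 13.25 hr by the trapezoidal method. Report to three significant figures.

Trapezoidal AUC_0→13.25:
  [0→1.5]: (38.29+21.53)/2 × 1.5 = 44.865
  [1.5→4.5]: (21.53+6.81)/2 × 3 = 42.51
  [4.5→8.5]: (6.81+1.47)/2 × 4 = 16.56
  [8.5→11.5]: (1.47+0.46)/2 × 3 = 2.895
  [11.5→13]: (0.46+0.26)/2 × 1.5 = 0.54
  [13→13.25]: (0.26+0.24)/2 × 0.25 = 0.0625
  Sum = 107.4325 mcg/mL·hr

AUC = 107 mcg/mL·hr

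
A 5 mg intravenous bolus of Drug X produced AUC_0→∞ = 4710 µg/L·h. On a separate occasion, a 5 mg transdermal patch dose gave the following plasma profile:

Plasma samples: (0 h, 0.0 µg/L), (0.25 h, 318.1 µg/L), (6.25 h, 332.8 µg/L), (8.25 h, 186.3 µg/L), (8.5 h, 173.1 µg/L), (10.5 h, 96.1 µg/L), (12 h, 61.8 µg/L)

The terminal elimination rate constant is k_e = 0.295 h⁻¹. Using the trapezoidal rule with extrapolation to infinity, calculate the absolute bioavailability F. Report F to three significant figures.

F = 0.670

Trapezoidal AUC_0→12 (transdermal patch):
  [0→0.25]: (0.0+318.1)/2 × 0.25 = 39.7625
  [0.25→6.25]: (318.1+332.8)/2 × 6 = 1952.7
  [6.25→8.25]: (332.8+186.3)/2 × 2 = 519.1
  [8.25→8.5]: (186.3+173.1)/2 × 0.25 = 44.925
  [8.5→10.5]: (173.1+96.1)/2 × 2 = 269.2
  [10.5→12]: (96.1+61.8)/2 × 1.5 = 118.425
  Sum = 2944.1125 µg/L·h
Tail: C_last/k_e = 61.8/0.295 = 209.492
AUC_0→∞ (transdermal patch) = 2944.1125 + 209.492 = 3153.6045 µg/L·h
F = (AUC_ev/D_ev)/(AUC_iv/D_iv) = (3153.6045/5)/(4710/5) = 630.7209/942 = 0.6696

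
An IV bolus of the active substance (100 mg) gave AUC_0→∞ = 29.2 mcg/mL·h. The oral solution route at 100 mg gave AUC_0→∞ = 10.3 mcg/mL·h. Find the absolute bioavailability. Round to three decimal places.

F = 0.353

F = (AUC_ev / D_ev) / (AUC_iv / D_iv)
  = (10.3/100) / (29.2/100)
  = 0.103 / 0.292 = 0.3527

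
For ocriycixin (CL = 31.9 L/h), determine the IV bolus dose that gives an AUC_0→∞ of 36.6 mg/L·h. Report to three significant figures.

Dose_iv = CL × AUC_0→∞
     = 31.9 × 36.6 = 1167.54 mg

Dose = 1170 mg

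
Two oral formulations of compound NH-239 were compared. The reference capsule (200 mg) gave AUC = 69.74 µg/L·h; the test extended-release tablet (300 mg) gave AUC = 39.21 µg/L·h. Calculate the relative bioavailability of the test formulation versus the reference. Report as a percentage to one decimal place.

F_rel = 37.5%

F_rel = (AUC_test/D_test) / (AUC_ref/D_ref)
      = (39.21/300) / (69.74/200)
      = 0.1307 / 0.3487 = 0.3748 = 37.48%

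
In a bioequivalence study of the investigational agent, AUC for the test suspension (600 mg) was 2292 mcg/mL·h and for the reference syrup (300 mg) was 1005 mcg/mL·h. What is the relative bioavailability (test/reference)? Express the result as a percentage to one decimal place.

F_rel = (AUC_test/D_test) / (AUC_ref/D_ref)
      = (2292/600) / (1005/300)
      = 3.82 / 3.35 = 1.1403 = 114.03%

F_rel = 114.0%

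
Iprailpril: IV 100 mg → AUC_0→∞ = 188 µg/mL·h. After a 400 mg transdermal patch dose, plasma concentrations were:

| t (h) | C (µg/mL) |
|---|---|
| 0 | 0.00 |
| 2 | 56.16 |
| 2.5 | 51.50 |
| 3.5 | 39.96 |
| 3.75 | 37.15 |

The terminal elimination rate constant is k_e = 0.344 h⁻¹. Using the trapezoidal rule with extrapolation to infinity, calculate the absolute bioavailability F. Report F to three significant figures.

F = 0.328

Trapezoidal AUC_0→3.75 (transdermal patch):
  [0→2]: (0.00+56.16)/2 × 2 = 56.16
  [2→2.5]: (56.16+51.50)/2 × 0.5 = 26.915
  [2.5→3.5]: (51.50+39.96)/2 × 1 = 45.73
  [3.5→3.75]: (39.96+37.15)/2 × 0.25 = 9.63875
  Sum = 138.44375 µg/mL·h
Tail: C_last/k_e = 37.15/0.344 = 107.994
AUC_0→∞ (transdermal patch) = 138.44375 + 107.994 = 246.43775 µg/mL·h
F = (AUC_ev/D_ev)/(AUC_iv/D_iv) = (246.43775/400)/(188/100) = 0.616094/1.88 = 0.3277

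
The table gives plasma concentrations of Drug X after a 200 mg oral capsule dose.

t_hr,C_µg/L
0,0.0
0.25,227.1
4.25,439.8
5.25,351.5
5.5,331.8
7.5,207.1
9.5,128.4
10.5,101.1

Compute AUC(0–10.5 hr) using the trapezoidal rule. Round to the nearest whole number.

AUC = 2832 µg/L·hr

Trapezoidal AUC_0→10.5:
  [0→0.25]: (0.0+227.1)/2 × 0.25 = 28.3875
  [0.25→4.25]: (227.1+439.8)/2 × 4 = 1333.8
  [4.25→5.25]: (439.8+351.5)/2 × 1 = 395.65
  [5.25→5.5]: (351.5+331.8)/2 × 0.25 = 85.4125
  [5.5→7.5]: (331.8+207.1)/2 × 2 = 538.9
  [7.5→9.5]: (207.1+128.4)/2 × 2 = 335.5
  [9.5→10.5]: (128.4+101.1)/2 × 1 = 114.75
  Sum = 2832.4 µg/L·hr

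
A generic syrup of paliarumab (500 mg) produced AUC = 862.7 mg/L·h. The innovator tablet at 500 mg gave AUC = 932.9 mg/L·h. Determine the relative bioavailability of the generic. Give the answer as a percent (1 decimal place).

F_rel = 92.5%

F_rel = (AUC_test/D_test) / (AUC_ref/D_ref)
      = (862.7/500) / (932.9/500)
      = 1.7254 / 1.8658 = 0.9248 = 92.48%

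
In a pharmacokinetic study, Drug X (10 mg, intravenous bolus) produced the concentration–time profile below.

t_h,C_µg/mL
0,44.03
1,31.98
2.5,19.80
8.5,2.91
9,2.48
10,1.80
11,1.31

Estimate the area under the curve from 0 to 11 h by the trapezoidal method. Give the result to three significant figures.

Trapezoidal AUC_0→11:
  [0→1]: (44.03+31.98)/2 × 1 = 38.005
  [1→2.5]: (31.98+19.80)/2 × 1.5 = 38.835
  [2.5→8.5]: (19.80+2.91)/2 × 6 = 68.13
  [8.5→9]: (2.91+2.48)/2 × 0.5 = 1.3475
  [9→10]: (2.48+1.80)/2 × 1 = 2.14
  [10→11]: (1.80+1.31)/2 × 1 = 1.555
  Sum = 150.0125 µg/mL·h

AUC = 150 µg/mL·h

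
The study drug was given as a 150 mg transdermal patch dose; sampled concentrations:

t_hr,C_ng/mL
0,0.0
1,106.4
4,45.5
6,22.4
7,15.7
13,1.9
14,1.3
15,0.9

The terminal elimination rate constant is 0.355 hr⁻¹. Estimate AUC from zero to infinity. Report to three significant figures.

Trapezoidal AUC_0→15:
  [0→1]: (0.0+106.4)/2 × 1 = 53.2
  [1→4]: (106.4+45.5)/2 × 3 = 227.85
  [4→6]: (45.5+22.4)/2 × 2 = 67.9
  [6→7]: (22.4+15.7)/2 × 1 = 19.05
  [7→13]: (15.7+1.9)/2 × 6 = 52.8
  [13→14]: (1.9+1.3)/2 × 1 = 1.6
  [14→15]: (1.3+0.9)/2 × 1 = 1.1
  Sum = 423.5 ng/mL·hr
Extrapolated tail: C_last / k_e = 0.9 / 0.355 = 2.535
AUC_0→∞ = 423.5 + 2.535 = 426.035 ng/mL·hr

AUC = 426 ng/mL·hr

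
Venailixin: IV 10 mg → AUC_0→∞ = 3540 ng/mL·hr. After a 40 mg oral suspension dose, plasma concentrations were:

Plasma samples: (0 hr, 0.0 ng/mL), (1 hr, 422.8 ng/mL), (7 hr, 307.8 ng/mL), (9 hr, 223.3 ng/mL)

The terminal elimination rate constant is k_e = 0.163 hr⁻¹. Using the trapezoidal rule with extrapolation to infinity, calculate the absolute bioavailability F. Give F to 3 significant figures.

F = 0.304

Trapezoidal AUC_0→9 (oral suspension):
  [0→1]: (0.0+422.8)/2 × 1 = 211.4
  [1→7]: (422.8+307.8)/2 × 6 = 2191.8
  [7→9]: (307.8+223.3)/2 × 2 = 531.1
  Sum = 2934.3 ng/mL·hr
Tail: C_last/k_e = 223.3/0.163 = 1369.939
AUC_0→∞ (oral suspension) = 2934.3 + 1369.939 = 4304.239 ng/mL·hr
F = (AUC_ev/D_ev)/(AUC_iv/D_iv) = (4304.239/40)/(3540/10) = 107.606/354 = 0.3040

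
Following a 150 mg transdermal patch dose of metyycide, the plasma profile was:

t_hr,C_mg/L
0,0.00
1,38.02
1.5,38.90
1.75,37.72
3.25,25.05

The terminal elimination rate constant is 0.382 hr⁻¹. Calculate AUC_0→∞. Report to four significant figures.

Trapezoidal AUC_0→3.25:
  [0→1]: (0.00+38.02)/2 × 1 = 19.01
  [1→1.5]: (38.02+38.90)/2 × 0.5 = 19.23
  [1.5→1.75]: (38.90+37.72)/2 × 0.25 = 9.5775
  [1.75→3.25]: (37.72+25.05)/2 × 1.5 = 47.0775
  Sum = 94.895 mg/L·hr
Extrapolated tail: C_last / k_e = 25.05 / 0.382 = 65.576
AUC_0→∞ = 94.895 + 65.576 = 160.471 mg/L·hr

AUC = 160.5 mg/L·hr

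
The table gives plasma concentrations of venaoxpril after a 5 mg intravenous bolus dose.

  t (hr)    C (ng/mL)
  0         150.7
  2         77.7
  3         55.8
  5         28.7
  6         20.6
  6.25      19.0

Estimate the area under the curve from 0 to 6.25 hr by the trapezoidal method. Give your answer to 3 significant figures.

Trapezoidal AUC_0→6.25:
  [0→2]: (150.7+77.7)/2 × 2 = 228.4
  [2→3]: (77.7+55.8)/2 × 1 = 66.75
  [3→5]: (55.8+28.7)/2 × 2 = 84.5
  [5→6]: (28.7+20.6)/2 × 1 = 24.65
  [6→6.25]: (20.6+19.0)/2 × 0.25 = 4.95
  Sum = 409.25 ng/mL·hr

AUC = 409 ng/mL·hr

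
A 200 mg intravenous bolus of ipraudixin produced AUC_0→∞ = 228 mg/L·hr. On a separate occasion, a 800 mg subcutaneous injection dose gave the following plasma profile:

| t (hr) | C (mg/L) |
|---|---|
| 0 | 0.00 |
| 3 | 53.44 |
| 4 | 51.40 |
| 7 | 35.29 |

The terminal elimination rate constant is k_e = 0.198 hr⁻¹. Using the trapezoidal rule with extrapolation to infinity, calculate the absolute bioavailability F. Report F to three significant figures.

F = 0.483

Trapezoidal AUC_0→7 (subcutaneous injection):
  [0→3]: (0.00+53.44)/2 × 3 = 80.16
  [3→4]: (53.44+51.40)/2 × 1 = 52.42
  [4→7]: (51.40+35.29)/2 × 3 = 130.035
  Sum = 262.615 mg/L·hr
Tail: C_last/k_e = 35.29/0.198 = 178.232
AUC_0→∞ (subcutaneous injection) = 262.615 + 178.232 = 440.847 mg/L·hr
F = (AUC_ev/D_ev)/(AUC_iv/D_iv) = (440.847/800)/(228/200) = 0.55105875/1.14 = 0.4834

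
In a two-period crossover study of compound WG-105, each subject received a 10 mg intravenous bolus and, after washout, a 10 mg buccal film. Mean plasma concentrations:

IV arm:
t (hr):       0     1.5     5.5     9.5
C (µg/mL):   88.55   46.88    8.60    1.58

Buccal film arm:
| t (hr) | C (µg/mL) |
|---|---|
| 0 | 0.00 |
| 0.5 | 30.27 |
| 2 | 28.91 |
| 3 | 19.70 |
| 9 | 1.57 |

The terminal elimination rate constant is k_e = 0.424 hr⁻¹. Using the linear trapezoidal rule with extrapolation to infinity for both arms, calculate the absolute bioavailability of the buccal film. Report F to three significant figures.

Trapezoidal AUC_0→9.5 (IV):
  [0→1.5]: (88.55+46.88)/2 × 1.5 = 101.5725
  [1.5→5.5]: (46.88+8.60)/2 × 4 = 110.96
  [5.5→9.5]: (8.60+1.58)/2 × 4 = 20.36
  Sum = 232.8925 µg/mL·hr
IV tail: 1.58/0.424 = 3.726; AUC_iv,0→∞ = 232.8925 + 3.726 = 236.6185 µg/mL·hr
Trapezoidal AUC_0→9 (buccal film):
  [0→0.5]: (0.00+30.27)/2 × 0.5 = 7.5675
  [0.5→2]: (30.27+28.91)/2 × 1.5 = 44.385
  [2→3]: (28.91+19.70)/2 × 1 = 24.305
  [3→9]: (19.70+1.57)/2 × 6 = 63.81
  Sum = 140.0675 µg/mL·hr
buccal film tail: 1.57/0.424 = 3.703; AUC_ev,0→∞ = 140.0675 + 3.703 = 143.7705 µg/mL·hr
F = (AUC_ev/D_ev)/(AUC_iv/D_iv) = (143.7705/10)/(236.6185/10) = 14.37705/23.66185 = 0.6076

F = 0.608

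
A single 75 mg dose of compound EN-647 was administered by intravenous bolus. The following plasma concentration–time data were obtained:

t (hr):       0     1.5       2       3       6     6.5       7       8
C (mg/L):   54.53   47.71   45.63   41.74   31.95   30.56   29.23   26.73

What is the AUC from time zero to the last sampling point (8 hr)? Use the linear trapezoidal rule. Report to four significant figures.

Trapezoidal AUC_0→8:
  [0→1.5]: (54.53+47.71)/2 × 1.5 = 76.68
  [1.5→2]: (47.71+45.63)/2 × 0.5 = 23.335
  [2→3]: (45.63+41.74)/2 × 1 = 43.685
  [3→6]: (41.74+31.95)/2 × 3 = 110.535
  [6→6.5]: (31.95+30.56)/2 × 0.5 = 15.6275
  [6.5→7]: (30.56+29.23)/2 × 0.5 = 14.9475
  [7→8]: (29.23+26.73)/2 × 1 = 27.98
  Sum = 312.79 mg/L·hr

AUC = 312.8 mg/L·hr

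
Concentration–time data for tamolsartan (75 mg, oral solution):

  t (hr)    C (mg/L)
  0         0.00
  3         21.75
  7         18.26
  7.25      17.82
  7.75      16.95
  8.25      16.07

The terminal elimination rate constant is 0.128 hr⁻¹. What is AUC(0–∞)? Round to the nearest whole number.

Trapezoidal AUC_0→8.25:
  [0→3]: (0.00+21.75)/2 × 3 = 32.625
  [3→7]: (21.75+18.26)/2 × 4 = 80.02
  [7→7.25]: (18.26+17.82)/2 × 0.25 = 4.51
  [7.25→7.75]: (17.82+16.95)/2 × 0.5 = 8.6925
  [7.75→8.25]: (16.95+16.07)/2 × 0.5 = 8.255
  Sum = 134.1025 mg/L·hr
Extrapolated tail: C_last / k_e = 16.07 / 0.128 = 125.547
AUC_0→∞ = 134.1025 + 125.547 = 259.6495 mg/L·hr

AUC = 260 mg/L·hr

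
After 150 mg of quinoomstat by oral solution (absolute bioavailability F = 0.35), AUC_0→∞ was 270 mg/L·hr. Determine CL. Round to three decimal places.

CL = F × Dose / AUC_0→∞
   = 0.35 × 150 / 270 = 0.194444 L/hr

CL = 0.194 L/hr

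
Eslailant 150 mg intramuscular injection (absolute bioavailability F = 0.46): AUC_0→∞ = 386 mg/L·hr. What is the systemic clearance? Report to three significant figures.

CL = 0.179 L/hr

CL = F × Dose / AUC_0→∞
   = 0.46 × 150 / 386 = 0.178756 L/hr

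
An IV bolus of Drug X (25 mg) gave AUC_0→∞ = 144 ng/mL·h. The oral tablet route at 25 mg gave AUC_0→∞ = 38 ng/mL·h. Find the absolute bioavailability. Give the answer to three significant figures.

F = (AUC_ev / D_ev) / (AUC_iv / D_iv)
  = (38/25) / (144/25)
  = 1.52 / 5.76 = 0.2639

F = 0.264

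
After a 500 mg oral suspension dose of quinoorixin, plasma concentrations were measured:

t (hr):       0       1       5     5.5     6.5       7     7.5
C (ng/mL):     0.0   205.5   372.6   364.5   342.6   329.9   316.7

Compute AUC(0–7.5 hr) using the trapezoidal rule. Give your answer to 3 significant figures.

AUC = 2130 ng/mL·hr

Trapezoidal AUC_0→7.5:
  [0→1]: (0.0+205.5)/2 × 1 = 102.75
  [1→5]: (205.5+372.6)/2 × 4 = 1156.2
  [5→5.5]: (372.6+364.5)/2 × 0.5 = 184.275
  [5.5→6.5]: (364.5+342.6)/2 × 1 = 353.55
  [6.5→7]: (342.6+329.9)/2 × 0.5 = 168.125
  [7→7.5]: (329.9+316.7)/2 × 0.5 = 161.65
  Sum = 2126.55 ng/mL·hr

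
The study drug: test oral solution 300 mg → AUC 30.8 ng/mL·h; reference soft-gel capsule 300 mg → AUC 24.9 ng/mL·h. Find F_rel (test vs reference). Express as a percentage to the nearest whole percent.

F_rel = 124%

F_rel = (AUC_test/D_test) / (AUC_ref/D_ref)
      = (30.8/300) / (24.9/300)
      = 0.102667 / 0.083 = 1.2370 = 123.70%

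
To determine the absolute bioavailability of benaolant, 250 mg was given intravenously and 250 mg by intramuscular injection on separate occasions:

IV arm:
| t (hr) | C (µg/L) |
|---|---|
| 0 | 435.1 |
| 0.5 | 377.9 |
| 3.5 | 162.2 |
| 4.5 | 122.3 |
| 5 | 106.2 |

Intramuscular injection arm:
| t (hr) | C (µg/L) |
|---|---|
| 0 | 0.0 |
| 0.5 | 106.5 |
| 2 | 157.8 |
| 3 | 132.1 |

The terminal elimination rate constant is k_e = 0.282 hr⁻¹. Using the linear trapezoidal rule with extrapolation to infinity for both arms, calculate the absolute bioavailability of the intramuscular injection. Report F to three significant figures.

F = 0.527

Trapezoidal AUC_0→5 (IV):
  [0→0.5]: (435.1+377.9)/2 × 0.5 = 203.25
  [0.5→3.5]: (377.9+162.2)/2 × 3 = 810.15
  [3.5→4.5]: (162.2+122.3)/2 × 1 = 142.25
  [4.5→5]: (122.3+106.2)/2 × 0.5 = 57.125
  Sum = 1212.775 µg/L·hr
IV tail: 106.2/0.282 = 376.596; AUC_iv,0→∞ = 1212.775 + 376.596 = 1589.371 µg/L·hr
Trapezoidal AUC_0→3 (intramuscular injection):
  [0→0.5]: (0.0+106.5)/2 × 0.5 = 26.625
  [0.5→2]: (106.5+157.8)/2 × 1.5 = 198.225
  [2→3]: (157.8+132.1)/2 × 1 = 144.95
  Sum = 369.8 µg/L·hr
intramuscular injection tail: 132.1/0.282 = 468.440; AUC_ev,0→∞ = 369.8 + 468.440 = 838.24 µg/L·hr
F = (AUC_ev/D_ev)/(AUC_iv/D_iv) = (838.24/250)/(1589.371/250) = 3.35296/6.357484 = 0.5274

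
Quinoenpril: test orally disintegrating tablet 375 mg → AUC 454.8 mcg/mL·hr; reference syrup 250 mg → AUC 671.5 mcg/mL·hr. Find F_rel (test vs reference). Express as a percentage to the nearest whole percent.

F_rel = (AUC_test/D_test) / (AUC_ref/D_ref)
      = (454.8/375) / (671.5/250)
      = 1.2128 / 2.686 = 0.4515 = 45.15%

F_rel = 45%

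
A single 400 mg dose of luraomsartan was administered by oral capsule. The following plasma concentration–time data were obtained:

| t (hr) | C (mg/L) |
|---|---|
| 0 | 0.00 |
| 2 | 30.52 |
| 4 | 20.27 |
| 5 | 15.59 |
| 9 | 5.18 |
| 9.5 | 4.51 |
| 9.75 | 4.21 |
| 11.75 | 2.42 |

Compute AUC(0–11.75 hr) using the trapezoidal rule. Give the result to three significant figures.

Trapezoidal AUC_0→11.75:
  [0→2]: (0.00+30.52)/2 × 2 = 30.52
  [2→4]: (30.52+20.27)/2 × 2 = 50.79
  [4→5]: (20.27+15.59)/2 × 1 = 17.93
  [5→9]: (15.59+5.18)/2 × 4 = 41.54
  [9→9.5]: (5.18+4.51)/2 × 0.5 = 2.4225
  [9.5→9.75]: (4.51+4.21)/2 × 0.25 = 1.09
  [9.75→11.75]: (4.21+2.42)/2 × 2 = 6.63
  Sum = 150.9225 mg/L·hr

AUC = 151 mg/L·hr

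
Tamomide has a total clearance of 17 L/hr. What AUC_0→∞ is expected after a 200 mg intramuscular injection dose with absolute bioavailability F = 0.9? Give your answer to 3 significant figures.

AUC = 10.6 mg/L·hr

AUC_0→∞ = F × Dose / CL
        = 0.9 × 200 / 17 = 10.5882 mg/L·hr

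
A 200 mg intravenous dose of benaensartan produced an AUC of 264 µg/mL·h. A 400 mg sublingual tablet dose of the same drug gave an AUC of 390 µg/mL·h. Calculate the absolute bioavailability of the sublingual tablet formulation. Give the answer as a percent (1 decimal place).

F = (AUC_ev / D_ev) / (AUC_iv / D_iv)
  = (390/400) / (264/200)
  = 0.975 / 1.32 = 0.7386
  = 73.86%

F = 73.9%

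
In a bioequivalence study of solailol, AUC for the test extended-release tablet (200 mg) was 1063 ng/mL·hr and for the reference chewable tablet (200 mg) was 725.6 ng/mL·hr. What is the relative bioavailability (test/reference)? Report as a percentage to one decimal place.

F_rel = 146.5%

F_rel = (AUC_test/D_test) / (AUC_ref/D_ref)
      = (1063/200) / (725.6/200)
      = 5.315 / 3.628 = 1.4650 = 146.50%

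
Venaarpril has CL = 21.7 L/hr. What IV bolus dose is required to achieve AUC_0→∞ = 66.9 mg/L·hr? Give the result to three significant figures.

Dose = 1450 mg

Dose_iv = CL × AUC_0→∞
     = 21.7 × 66.9 = 1451.73 mg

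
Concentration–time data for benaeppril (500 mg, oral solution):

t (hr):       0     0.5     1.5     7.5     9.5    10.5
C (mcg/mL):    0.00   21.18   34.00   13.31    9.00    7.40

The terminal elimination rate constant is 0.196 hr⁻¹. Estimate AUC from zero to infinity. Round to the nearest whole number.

AUC = 243 mcg/mL·hr

Trapezoidal AUC_0→10.5:
  [0→0.5]: (0.00+21.18)/2 × 0.5 = 5.295
  [0.5→1.5]: (21.18+34.00)/2 × 1 = 27.59
  [1.5→7.5]: (34.00+13.31)/2 × 6 = 141.93
  [7.5→9.5]: (13.31+9.00)/2 × 2 = 22.31
  [9.5→10.5]: (9.00+7.40)/2 × 1 = 8.2
  Sum = 205.325 mcg/mL·hr
Extrapolated tail: C_last / k_e = 7.40 / 0.196 = 37.755
AUC_0→∞ = 205.325 + 37.755 = 243.08 mcg/mL·hr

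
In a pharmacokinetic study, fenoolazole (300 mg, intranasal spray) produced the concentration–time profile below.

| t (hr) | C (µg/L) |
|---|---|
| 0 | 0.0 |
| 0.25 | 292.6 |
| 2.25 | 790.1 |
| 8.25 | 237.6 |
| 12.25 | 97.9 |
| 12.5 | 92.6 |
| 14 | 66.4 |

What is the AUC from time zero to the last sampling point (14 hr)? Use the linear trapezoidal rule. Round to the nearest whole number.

Trapezoidal AUC_0→14:
  [0→0.25]: (0.0+292.6)/2 × 0.25 = 36.575
  [0.25→2.25]: (292.6+790.1)/2 × 2 = 1082.7
  [2.25→8.25]: (790.1+237.6)/2 × 6 = 3083.1
  [8.25→12.25]: (237.6+97.9)/2 × 4 = 671.0
  [12.25→12.5]: (97.9+92.6)/2 × 0.25 = 23.8125
  [12.5→14]: (92.6+66.4)/2 × 1.5 = 119.25
  Sum = 5016.4375 µg/L·hr

AUC = 5016 µg/L·hr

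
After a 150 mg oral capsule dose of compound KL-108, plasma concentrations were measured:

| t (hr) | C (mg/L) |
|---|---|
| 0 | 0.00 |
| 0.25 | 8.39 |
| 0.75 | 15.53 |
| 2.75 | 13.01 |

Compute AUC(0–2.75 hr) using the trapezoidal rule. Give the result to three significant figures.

AUC = 35.6 mg/L·hr

Trapezoidal AUC_0→2.75:
  [0→0.25]: (0.00+8.39)/2 × 0.25 = 1.04875
  [0.25→0.75]: (8.39+15.53)/2 × 0.5 = 5.98
  [0.75→2.75]: (15.53+13.01)/2 × 2 = 28.54
  Sum = 35.56875 mg/L·hr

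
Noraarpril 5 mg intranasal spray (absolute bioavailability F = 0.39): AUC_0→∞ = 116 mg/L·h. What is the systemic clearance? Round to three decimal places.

CL = 0.017 L/h

CL = F × Dose / AUC_0→∞
   = 0.39 × 5 / 116 = 0.0168103 L/h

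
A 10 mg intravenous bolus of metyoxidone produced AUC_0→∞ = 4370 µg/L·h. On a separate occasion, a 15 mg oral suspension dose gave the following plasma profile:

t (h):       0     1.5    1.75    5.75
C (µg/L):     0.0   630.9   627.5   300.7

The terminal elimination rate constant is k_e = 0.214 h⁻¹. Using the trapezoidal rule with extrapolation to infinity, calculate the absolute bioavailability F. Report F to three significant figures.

Trapezoidal AUC_0→5.75 (oral suspension):
  [0→1.5]: (0.0+630.9)/2 × 1.5 = 473.175
  [1.5→1.75]: (630.9+627.5)/2 × 0.25 = 157.3
  [1.75→5.75]: (627.5+300.7)/2 × 4 = 1856.4
  Sum = 2486.875 µg/L·h
Tail: C_last/k_e = 300.7/0.214 = 1405.140
AUC_0→∞ (oral suspension) = 2486.875 + 1405.140 = 3892.015 µg/L·h
F = (AUC_ev/D_ev)/(AUC_iv/D_iv) = (3892.015/15)/(4370/10) = 259.468/437 = 0.5937

F = 0.594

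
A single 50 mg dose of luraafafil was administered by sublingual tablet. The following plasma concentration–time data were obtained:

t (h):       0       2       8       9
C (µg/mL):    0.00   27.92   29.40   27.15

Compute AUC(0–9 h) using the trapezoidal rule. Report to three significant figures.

Trapezoidal AUC_0→9:
  [0→2]: (0.00+27.92)/2 × 2 = 27.92
  [2→8]: (27.92+29.40)/2 × 6 = 171.96
  [8→9]: (29.40+27.15)/2 × 1 = 28.275
  Sum = 228.155 µg/mL·h

AUC = 228 µg/mL·h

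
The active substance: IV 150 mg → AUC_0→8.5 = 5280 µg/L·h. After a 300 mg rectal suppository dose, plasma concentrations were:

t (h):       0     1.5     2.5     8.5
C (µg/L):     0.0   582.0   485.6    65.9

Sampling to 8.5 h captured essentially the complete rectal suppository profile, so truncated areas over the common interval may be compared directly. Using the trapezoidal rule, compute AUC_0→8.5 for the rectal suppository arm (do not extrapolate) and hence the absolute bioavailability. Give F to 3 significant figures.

Trapezoidal AUC_0→8.5 (rectal suppository):
  [0→1.5]: (0.0+582.0)/2 × 1.5 = 436.5
  [1.5→2.5]: (582.0+485.6)/2 × 1 = 533.8
  [2.5→8.5]: (485.6+65.9)/2 × 6 = 1654.5
  Sum = 2624.8 µg/L·h
F = (AUC_ev/D_ev)/(AUC_iv/D_iv) = (2624.8/300)/(5280/150) = 8.74933/35.2 = 0.2486

F = 0.249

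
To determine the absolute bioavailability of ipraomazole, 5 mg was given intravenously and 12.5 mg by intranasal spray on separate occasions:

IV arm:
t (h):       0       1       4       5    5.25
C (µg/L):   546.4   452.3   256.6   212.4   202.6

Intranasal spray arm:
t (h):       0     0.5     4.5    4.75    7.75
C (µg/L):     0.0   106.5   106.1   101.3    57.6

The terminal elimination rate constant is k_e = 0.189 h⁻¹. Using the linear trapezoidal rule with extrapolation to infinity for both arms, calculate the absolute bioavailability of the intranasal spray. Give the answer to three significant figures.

F = 0.140

Trapezoidal AUC_0→5.25 (IV):
  [0→1]: (546.4+452.3)/2 × 1 = 499.35
  [1→4]: (452.3+256.6)/2 × 3 = 1063.35
  [4→5]: (256.6+212.4)/2 × 1 = 234.5
  [5→5.25]: (212.4+202.6)/2 × 0.25 = 51.875
  Sum = 1849.075 µg/L·h
IV tail: 202.6/0.189 = 1071.958; AUC_iv,0→∞ = 1849.075 + 1071.958 = 2921.033 µg/L·h
Trapezoidal AUC_0→7.75 (intranasal spray):
  [0→0.5]: (0.0+106.5)/2 × 0.5 = 26.625
  [0.5→4.5]: (106.5+106.1)/2 × 4 = 425.2
  [4.5→4.75]: (106.1+101.3)/2 × 0.25 = 25.925
  [4.75→7.75]: (101.3+57.6)/2 × 3 = 238.35
  Sum = 716.1 µg/L·h
intranasal spray tail: 57.6/0.189 = 304.762; AUC_ev,0→∞ = 716.1 + 304.762 = 1020.862 µg/L·h
F = (AUC_ev/D_ev)/(AUC_iv/D_iv) = (1020.862/12.5)/(2921.033/5) = 81.66896/584.2066 = 0.1398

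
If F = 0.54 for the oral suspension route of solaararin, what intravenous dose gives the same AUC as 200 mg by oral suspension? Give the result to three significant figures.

D_iv = 108 mg

Systemic exposure from an extravascular dose = F × D_ev, so the equivalent IV dose is F × D_ev.
D_iv = F × D_ev = 0.54 × 200 = 108 mg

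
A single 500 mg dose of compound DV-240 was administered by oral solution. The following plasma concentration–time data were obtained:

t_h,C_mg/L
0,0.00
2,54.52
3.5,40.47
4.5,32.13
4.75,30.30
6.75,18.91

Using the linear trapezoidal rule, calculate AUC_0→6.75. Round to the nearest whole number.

AUC = 219 mg/L·h

Trapezoidal AUC_0→6.75:
  [0→2]: (0.00+54.52)/2 × 2 = 54.52
  [2→3.5]: (54.52+40.47)/2 × 1.5 = 71.2425
  [3.5→4.5]: (40.47+32.13)/2 × 1 = 36.3
  [4.5→4.75]: (32.13+30.30)/2 × 0.25 = 7.80375
  [4.75→6.75]: (30.30+18.91)/2 × 2 = 49.21
  Sum = 219.07625 mg/L·h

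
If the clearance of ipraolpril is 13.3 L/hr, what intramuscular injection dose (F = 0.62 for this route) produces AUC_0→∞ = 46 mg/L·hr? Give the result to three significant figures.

Dose = CL × AUC_0→∞ / F
     = 13.3 × 46 / 0.62 = 986.774 mg

Dose = 987 mg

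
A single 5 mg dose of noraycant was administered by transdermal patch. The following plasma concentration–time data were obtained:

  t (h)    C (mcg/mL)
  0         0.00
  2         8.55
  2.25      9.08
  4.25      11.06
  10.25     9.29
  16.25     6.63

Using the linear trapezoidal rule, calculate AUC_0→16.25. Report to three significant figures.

Trapezoidal AUC_0→16.25:
  [0→2]: (0.00+8.55)/2 × 2 = 8.55
  [2→2.25]: (8.55+9.08)/2 × 0.25 = 2.20375
  [2.25→4.25]: (9.08+11.06)/2 × 2 = 20.14
  [4.25→10.25]: (11.06+9.29)/2 × 6 = 61.05
  [10.25→16.25]: (9.29+6.63)/2 × 6 = 47.76
  Sum = 139.70375 mcg/mL·h

AUC = 140 mcg/mL·h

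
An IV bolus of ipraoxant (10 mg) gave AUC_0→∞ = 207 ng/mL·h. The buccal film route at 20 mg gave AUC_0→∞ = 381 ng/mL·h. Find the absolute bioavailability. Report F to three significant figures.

F = 0.920

F = (AUC_ev / D_ev) / (AUC_iv / D_iv)
  = (381/20) / (207/10)
  = 19.05 / 20.7 = 0.9203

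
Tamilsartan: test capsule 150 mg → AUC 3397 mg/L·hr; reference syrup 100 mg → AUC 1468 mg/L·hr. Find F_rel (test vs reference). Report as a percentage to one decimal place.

F_rel = 154.3%

F_rel = (AUC_test/D_test) / (AUC_ref/D_ref)
      = (3397/150) / (1468/100)
      = 22.6467 / 14.68 = 1.5427 = 154.27%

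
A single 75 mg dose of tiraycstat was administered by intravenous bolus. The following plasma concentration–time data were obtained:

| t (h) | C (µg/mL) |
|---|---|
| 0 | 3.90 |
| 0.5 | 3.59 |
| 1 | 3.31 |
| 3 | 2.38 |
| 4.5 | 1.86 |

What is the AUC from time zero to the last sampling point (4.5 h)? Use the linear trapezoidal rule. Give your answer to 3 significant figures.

Trapezoidal AUC_0→4.5:
  [0→0.5]: (3.90+3.59)/2 × 0.5 = 1.8725
  [0.5→1]: (3.59+3.31)/2 × 0.5 = 1.725
  [1→3]: (3.31+2.38)/2 × 2 = 5.69
  [3→4.5]: (2.38+1.86)/2 × 1.5 = 3.18
  Sum = 12.4675 µg/mL·h

AUC = 12.5 µg/mL·h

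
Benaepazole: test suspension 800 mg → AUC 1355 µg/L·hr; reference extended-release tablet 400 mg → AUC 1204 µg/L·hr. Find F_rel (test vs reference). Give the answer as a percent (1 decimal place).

F_rel = 56.3%

F_rel = (AUC_test/D_test) / (AUC_ref/D_ref)
      = (1355/800) / (1204/400)
      = 1.69375 / 3.01 = 0.5627 = 56.27%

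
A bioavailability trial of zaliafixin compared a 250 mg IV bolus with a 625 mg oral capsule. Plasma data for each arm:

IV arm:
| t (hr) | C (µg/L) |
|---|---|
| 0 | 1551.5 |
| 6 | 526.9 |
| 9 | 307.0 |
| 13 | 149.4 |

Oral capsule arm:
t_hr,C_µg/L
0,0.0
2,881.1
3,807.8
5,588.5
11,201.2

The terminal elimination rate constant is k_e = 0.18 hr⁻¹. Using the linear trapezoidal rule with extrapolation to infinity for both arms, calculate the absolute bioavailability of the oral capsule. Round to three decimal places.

Trapezoidal AUC_0→13 (IV):
  [0→6]: (1551.5+526.9)/2 × 6 = 6235.2
  [6→9]: (526.9+307.0)/2 × 3 = 1250.85
  [9→13]: (307.0+149.4)/2 × 4 = 912.8
  Sum = 8398.85 µg/L·hr
IV tail: 149.4/0.18 = 830.000; AUC_iv,0→∞ = 8398.85 + 830.000 = 9228.85 µg/L·hr
Trapezoidal AUC_0→11 (oral capsule):
  [0→2]: (0.0+881.1)/2 × 2 = 881.1
  [2→3]: (881.1+807.8)/2 × 1 = 844.45
  [3→5]: (807.8+588.5)/2 × 2 = 1396.3
  [5→11]: (588.5+201.2)/2 × 6 = 2369.1
  Sum = 5490.95 µg/L·hr
oral capsule tail: 201.2/0.18 = 1117.778; AUC_ev,0→∞ = 5490.95 + 1117.778 = 6608.728 µg/L·hr
F = (AUC_ev/D_ev)/(AUC_iv/D_iv) = (6608.728/625)/(9228.85/250) = 10.574/36.9154 = 0.2864

F = 0.286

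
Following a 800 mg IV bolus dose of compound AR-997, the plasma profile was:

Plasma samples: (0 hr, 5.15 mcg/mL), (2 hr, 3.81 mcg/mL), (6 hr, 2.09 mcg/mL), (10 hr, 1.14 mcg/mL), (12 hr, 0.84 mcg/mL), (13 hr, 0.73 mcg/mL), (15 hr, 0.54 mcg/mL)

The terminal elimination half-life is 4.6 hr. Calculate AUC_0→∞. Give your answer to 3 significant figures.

Trapezoidal AUC_0→15:
  [0→2]: (5.15+3.81)/2 × 2 = 8.96
  [2→6]: (3.81+2.09)/2 × 4 = 11.8
  [6→10]: (2.09+1.14)/2 × 4 = 6.46
  [10→12]: (1.14+0.84)/2 × 2 = 1.98
  [12→13]: (0.84+0.73)/2 × 1 = 0.785
  [13→15]: (0.73+0.54)/2 × 2 = 1.27
  Sum = 31.255 mcg/mL·hr
k_e = ln2 / t½ = 0.693147 / 4.6 = 0.1507 hr^-1
Extrapolated tail: C_last / k_e = 0.54 / 0.1507 = 3.583
AUC_0→∞ = 31.255 + 3.583 = 34.838 mcg/mL·hr

AUC = 34.8 mcg/mL·hr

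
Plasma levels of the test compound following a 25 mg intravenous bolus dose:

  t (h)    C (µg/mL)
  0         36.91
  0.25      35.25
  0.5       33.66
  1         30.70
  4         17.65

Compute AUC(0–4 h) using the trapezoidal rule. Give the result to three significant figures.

AUC = 106 µg/mL·h

Trapezoidal AUC_0→4:
  [0→0.25]: (36.91+35.25)/2 × 0.25 = 9.02
  [0.25→0.5]: (35.25+33.66)/2 × 0.25 = 8.61375
  [0.5→1]: (33.66+30.70)/2 × 0.5 = 16.09
  [1→4]: (30.70+17.65)/2 × 3 = 72.525
  Sum = 106.24875 µg/mL·h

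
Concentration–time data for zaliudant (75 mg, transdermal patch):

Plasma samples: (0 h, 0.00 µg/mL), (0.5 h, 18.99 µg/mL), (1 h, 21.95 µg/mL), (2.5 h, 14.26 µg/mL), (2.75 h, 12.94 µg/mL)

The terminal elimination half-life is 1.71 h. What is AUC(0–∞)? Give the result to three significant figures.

Trapezoidal AUC_0→2.75:
  [0→0.5]: (0.00+18.99)/2 × 0.5 = 4.7475
  [0.5→1]: (18.99+21.95)/2 × 0.5 = 10.235
  [1→2.5]: (21.95+14.26)/2 × 1.5 = 27.1575
  [2.5→2.75]: (14.26+12.94)/2 × 0.25 = 3.4
  Sum = 45.54 µg/mL·h
k_e = ln2 / t½ = 0.693147 / 1.71 = 0.4053 h^-1
Extrapolated tail: C_last / k_e = 12.94 / 0.4053 = 31.927
AUC_0→∞ = 45.54 + 31.927 = 77.467 µg/mL·h

AUC = 77.5 µg/mL·h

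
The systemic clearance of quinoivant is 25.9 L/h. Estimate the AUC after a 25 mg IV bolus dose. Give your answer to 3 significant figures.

AUC_0→∞ = Dose_iv / CL
        = 25 / 25.9 = 0.965251 mg/L·h

AUC = 0.965 mg/L·h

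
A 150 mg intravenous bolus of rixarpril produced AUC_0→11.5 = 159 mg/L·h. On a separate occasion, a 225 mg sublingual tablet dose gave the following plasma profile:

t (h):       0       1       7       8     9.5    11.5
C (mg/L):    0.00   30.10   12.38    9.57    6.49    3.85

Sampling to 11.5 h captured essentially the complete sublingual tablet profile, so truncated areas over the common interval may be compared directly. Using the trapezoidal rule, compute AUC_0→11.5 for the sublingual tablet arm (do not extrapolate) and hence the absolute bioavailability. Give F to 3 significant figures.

Trapezoidal AUC_0→11.5 (sublingual tablet):
  [0→1]: (0.00+30.10)/2 × 1 = 15.05
  [1→7]: (30.10+12.38)/2 × 6 = 127.44
  [7→8]: (12.38+9.57)/2 × 1 = 10.975
  [8→9.5]: (9.57+6.49)/2 × 1.5 = 12.045
  [9.5→11.5]: (6.49+3.85)/2 × 2 = 10.34
  Sum = 175.85 mg/L·h
F = (AUC_ev/D_ev)/(AUC_iv/D_iv) = (175.85/225)/(159/150) = 0.781556/1.06 = 0.7373

F = 0.737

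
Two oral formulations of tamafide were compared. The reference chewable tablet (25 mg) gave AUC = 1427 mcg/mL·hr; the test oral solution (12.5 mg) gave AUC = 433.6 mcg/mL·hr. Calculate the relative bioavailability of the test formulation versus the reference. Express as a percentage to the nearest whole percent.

F_rel = (AUC_test/D_test) / (AUC_ref/D_ref)
      = (433.6/12.5) / (1427/25)
      = 34.688 / 57.08 = 0.6077 = 60.77%

F_rel = 61%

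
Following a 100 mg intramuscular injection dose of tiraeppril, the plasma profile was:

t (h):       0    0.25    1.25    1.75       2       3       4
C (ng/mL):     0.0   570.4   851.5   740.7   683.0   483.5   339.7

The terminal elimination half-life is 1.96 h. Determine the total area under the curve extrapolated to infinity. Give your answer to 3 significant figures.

AUC = 3310 ng/mL·h

Trapezoidal AUC_0→4:
  [0→0.25]: (0.0+570.4)/2 × 0.25 = 71.3
  [0.25→1.25]: (570.4+851.5)/2 × 1 = 710.95
  [1.25→1.75]: (851.5+740.7)/2 × 0.5 = 398.05
  [1.75→2]: (740.7+683.0)/2 × 0.25 = 177.9625
  [2→3]: (683.0+483.5)/2 × 1 = 583.25
  [3→4]: (483.5+339.7)/2 × 1 = 411.6
  Sum = 2353.1125 ng/mL·h
k_e = ln2 / t½ = 0.693147 / 1.96 = 0.3536 h^-1
Extrapolated tail: C_last / k_e = 339.7 / 0.3536 = 960.690
AUC_0→∞ = 2353.1125 + 960.690 = 3313.8025 ng/mL·h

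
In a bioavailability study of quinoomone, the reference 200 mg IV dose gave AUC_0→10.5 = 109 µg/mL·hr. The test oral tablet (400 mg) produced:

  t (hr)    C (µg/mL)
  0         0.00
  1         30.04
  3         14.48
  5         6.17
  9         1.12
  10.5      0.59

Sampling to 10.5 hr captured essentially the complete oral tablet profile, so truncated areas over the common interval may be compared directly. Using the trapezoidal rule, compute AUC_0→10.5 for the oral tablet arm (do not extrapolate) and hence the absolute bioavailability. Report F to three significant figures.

F = 0.441

Trapezoidal AUC_0→10.5 (oral tablet):
  [0→1]: (0.00+30.04)/2 × 1 = 15.02
  [1→3]: (30.04+14.48)/2 × 2 = 44.52
  [3→5]: (14.48+6.17)/2 × 2 = 20.65
  [5→9]: (6.17+1.12)/2 × 4 = 14.58
  [9→10.5]: (1.12+0.59)/2 × 1.5 = 1.2825
  Sum = 96.0525 µg/mL·hr
F = (AUC_ev/D_ev)/(AUC_iv/D_iv) = (96.0525/400)/(109/200) = 0.24013125/0.545 = 0.4406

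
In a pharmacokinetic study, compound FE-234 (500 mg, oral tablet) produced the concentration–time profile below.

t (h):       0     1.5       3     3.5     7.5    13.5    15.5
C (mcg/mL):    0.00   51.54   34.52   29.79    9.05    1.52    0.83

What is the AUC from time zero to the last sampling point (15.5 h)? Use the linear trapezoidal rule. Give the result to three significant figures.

Trapezoidal AUC_0→15.5:
  [0→1.5]: (0.00+51.54)/2 × 1.5 = 38.655
  [1.5→3]: (51.54+34.52)/2 × 1.5 = 64.545
  [3→3.5]: (34.52+29.79)/2 × 0.5 = 16.0775
  [3.5→7.5]: (29.79+9.05)/2 × 4 = 77.68
  [7.5→13.5]: (9.05+1.52)/2 × 6 = 31.71
  [13.5→15.5]: (1.52+0.83)/2 × 2 = 2.35
  Sum = 231.0175 mcg/mL·h

AUC = 231 mcg/mL·h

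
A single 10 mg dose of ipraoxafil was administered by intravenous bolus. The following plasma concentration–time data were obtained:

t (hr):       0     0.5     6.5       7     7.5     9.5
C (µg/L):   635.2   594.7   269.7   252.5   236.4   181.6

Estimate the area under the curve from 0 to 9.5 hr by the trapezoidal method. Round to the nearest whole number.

AUC = 3571 µg/L·hr

Trapezoidal AUC_0→9.5:
  [0→0.5]: (635.2+594.7)/2 × 0.5 = 307.475
  [0.5→6.5]: (594.7+269.7)/2 × 6 = 2593.2
  [6.5→7]: (269.7+252.5)/2 × 0.5 = 130.55
  [7→7.5]: (252.5+236.4)/2 × 0.5 = 122.225
  [7.5→9.5]: (236.4+181.6)/2 × 2 = 418.0
  Sum = 3571.45 µg/L·hr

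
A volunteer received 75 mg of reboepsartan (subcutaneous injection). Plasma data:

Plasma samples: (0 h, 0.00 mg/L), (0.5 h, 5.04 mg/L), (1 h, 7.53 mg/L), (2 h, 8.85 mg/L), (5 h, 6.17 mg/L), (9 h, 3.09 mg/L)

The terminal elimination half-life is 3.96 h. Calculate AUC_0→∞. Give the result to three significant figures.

AUC = 71.3 mg/L·h

Trapezoidal AUC_0→9:
  [0→0.5]: (0.00+5.04)/2 × 0.5 = 1.26
  [0.5→1]: (5.04+7.53)/2 × 0.5 = 3.1425
  [1→2]: (7.53+8.85)/2 × 1 = 8.19
  [2→5]: (8.85+6.17)/2 × 3 = 22.53
  [5→9]: (6.17+3.09)/2 × 4 = 18.52
  Sum = 53.6425 mg/L·h
k_e = ln2 / t½ = 0.693147 / 3.96 = 0.1750 h^-1
Extrapolated tail: C_last / k_e = 3.09 / 0.175 = 17.657
AUC_0→∞ = 53.6425 + 17.657 = 71.2995 mg/L·h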